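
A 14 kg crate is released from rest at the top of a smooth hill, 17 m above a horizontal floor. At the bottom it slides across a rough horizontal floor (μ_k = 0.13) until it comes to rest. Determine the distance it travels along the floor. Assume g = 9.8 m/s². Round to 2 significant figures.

d = 130 m

Energy bookkeeping (friction removes W_f = μ_k N d):
At rest all PE has been dissipated by friction: mgh = μ_k m g d
d = h/μ_k = 17/0.13 = 130.8 m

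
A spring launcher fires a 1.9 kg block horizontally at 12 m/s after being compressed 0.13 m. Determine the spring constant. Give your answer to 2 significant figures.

k = 16000 N/m

Energy stored in the spring equals the launch KE: ½kx² = ½mv²
k = mv²/x² = (1.9)(12)²/(0.13)² = 16189 N/m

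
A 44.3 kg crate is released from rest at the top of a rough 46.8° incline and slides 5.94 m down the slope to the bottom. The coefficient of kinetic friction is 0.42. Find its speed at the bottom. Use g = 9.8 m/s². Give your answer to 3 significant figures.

v = 7.17 m/s

Work–energy: mg(L sinθ) − μ_k(mg cosθ)L = ½mv²
mgh = mgL sinθ = (44.3)(9.8)(5.94)sin46.8° = 1879.9 J
W_f = μ_k mg cosθ · L = (0.42)(44.3)(9.8)cos46.8°·5.94 = 741.4 J
½mv² = 1879.9 − 741.4 = 1138.4 J
v = √(2 × 1138.4/44.3) = 7.169 m/s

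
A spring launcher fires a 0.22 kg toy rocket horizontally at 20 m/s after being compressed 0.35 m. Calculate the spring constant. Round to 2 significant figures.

Energy stored in the spring equals the launch KE: ½kx² = ½mv²
k = mv²/x² = (0.22)(20)²/(0.35)² = 718.4 N/m

k = 720 N/m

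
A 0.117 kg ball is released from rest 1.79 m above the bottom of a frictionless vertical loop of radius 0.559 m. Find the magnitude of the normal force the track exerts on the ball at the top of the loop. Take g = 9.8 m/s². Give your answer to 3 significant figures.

Energy from release to top (height 2r): mgh = ½mv_top² + mg(2r)
v_top² = 2g(h − 2r) = 2(9.8)(1.79 − 1.118) = 13.171 m²/s²
At the top, both N and weight point toward the centre: N + mg = mv_top²/r
N = m(v_top²/r − g) = 0.117(13.171/0.559 − 9.8) = 1.610 N

N = 1.61 N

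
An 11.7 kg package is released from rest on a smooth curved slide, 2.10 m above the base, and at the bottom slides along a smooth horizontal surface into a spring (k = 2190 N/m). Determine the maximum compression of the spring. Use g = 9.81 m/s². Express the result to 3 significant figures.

x = 0.469 m

Gravitational PE at the top equals spring PE at max compression: mgh = ½kx²
x = √(2mgh/k) = √(2 × 11.7 × 9.81 × 2.10 / 2190) = 0.4692 m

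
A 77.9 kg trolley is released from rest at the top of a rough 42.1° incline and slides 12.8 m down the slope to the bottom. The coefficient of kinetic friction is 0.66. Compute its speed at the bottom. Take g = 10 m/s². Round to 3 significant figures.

v = 6.80 m/s

Taking the bottom as reference, mgh = ½mv² + μ_k N L with h = L sinθ, N = mg cosθ:
mgh = mgL sinθ = (77.9)(10)(12.8)sin42.1° = 6685.0 J
W_f = μ_k mg cosθ · L = (0.66)(77.9)(10)cos42.1°·12.8 = 4883 J
½mv² = 6685.0 − 4883 = 1802.0 J
v = √(2 × 1802.0/77.9) = 6.802 m/s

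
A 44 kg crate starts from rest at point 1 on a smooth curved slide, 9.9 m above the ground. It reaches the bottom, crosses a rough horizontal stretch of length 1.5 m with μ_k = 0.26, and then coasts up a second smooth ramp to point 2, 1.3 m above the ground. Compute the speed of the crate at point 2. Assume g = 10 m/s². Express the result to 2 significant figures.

v = 13 m/s

Energy at 1: mgh₁ = (44)(10)(9.9) = 4356.0 J
Friction loss: W_f = μ_k mg d = 171.6 J
At 2: ½mv² + mgh₂ = mgh₁ − W_f
½mv² = 4356.0 − 171.6 − 572.00 = 3612.4 J
v = √(2 × 3612.4/44) = 12.81 m/s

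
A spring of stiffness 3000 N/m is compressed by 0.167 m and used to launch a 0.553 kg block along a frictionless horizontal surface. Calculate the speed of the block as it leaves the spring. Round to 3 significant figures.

v = 12.3 m/s

Conservation of energy: ½kx² = ½mv²
v = x√(k/m) = 0.167 × √(3000/0.553) = 12.30 m/s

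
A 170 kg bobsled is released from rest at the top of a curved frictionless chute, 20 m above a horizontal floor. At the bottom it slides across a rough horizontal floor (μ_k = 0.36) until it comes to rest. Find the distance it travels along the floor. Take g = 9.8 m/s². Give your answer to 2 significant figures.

Energy bookkeeping (friction removes W_f = μ_k N d):
At rest all PE has been dissipated by friction: mgh = μ_k m g d
d = h/μ_k = 20/0.36 = 55.56 m

d = 56 m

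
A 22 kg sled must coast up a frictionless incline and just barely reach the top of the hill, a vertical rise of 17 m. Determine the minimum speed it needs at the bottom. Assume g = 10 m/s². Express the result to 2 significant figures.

At the top it is momentarily at rest, so all KE converts to PE: ½mv² = mgh
v = √(2gh) = √(2 × 10 × 17) = 18.44 m/s

v = 18 m/s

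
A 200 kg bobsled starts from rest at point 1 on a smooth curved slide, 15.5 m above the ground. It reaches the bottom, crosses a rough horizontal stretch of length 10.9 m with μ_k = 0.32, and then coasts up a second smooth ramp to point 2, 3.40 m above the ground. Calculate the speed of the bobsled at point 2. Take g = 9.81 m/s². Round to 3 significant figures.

Energy at 1: mgh₁ = (200)(9.81)(15.5) = 30411 J
Friction loss: W_f = μ_k mg d = 6843 J
At 2: ½mv² + mgh₂ = mgh₁ − W_f
½mv² = 30411 − 6843 − 6670.8 = 16897 J
v = √(2 × 16897/200) = 13.00 m/s

v = 13.0 m/s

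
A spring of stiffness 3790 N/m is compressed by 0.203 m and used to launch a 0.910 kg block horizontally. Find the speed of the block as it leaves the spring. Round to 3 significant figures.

v = 13.1 m/s

Spring PE converts entirely to kinetic energy: ½kx² = ½mv²
v = x√(k/m) = 0.203 × √(3790/0.910) = 13.10 m/s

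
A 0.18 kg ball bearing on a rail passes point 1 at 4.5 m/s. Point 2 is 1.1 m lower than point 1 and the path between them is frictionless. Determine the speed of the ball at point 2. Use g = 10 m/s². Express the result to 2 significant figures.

v = 6.5 m/s

Energy conservation between the two points: ½mv₀² + mgh = ½mv²
v² = v₀² + 2gh = (4.5)² + 2(10)(1.1) = 42.250
v = √42.250 = 6.500 m/s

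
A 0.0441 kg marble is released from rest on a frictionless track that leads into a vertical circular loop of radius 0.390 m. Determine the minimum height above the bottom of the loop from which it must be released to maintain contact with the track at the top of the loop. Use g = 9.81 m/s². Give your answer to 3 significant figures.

h = 0.975 m

At the top, for minimum speed gravity alone supplies the centripetal force: mg = mv_top²/r ⇒ v_top² = gr = 3.826 m²/s²
Energy conservation from release height h to the top (height 2r): mgh = ½mv_top² + mg(2r)
h = v_top²/(2g) + 2r = r/2 + 2r = 5r/2 = 0.9750 m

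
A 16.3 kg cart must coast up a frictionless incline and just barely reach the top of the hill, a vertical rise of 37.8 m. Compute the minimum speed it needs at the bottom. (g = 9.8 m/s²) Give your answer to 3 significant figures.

v = 27.2 m/s

At the top it is momentarily at rest, so all KE converts to PE: ½mv² = mgh
v = √(2gh) = √(2 × 9.8 × 37.8) = 27.22 m/s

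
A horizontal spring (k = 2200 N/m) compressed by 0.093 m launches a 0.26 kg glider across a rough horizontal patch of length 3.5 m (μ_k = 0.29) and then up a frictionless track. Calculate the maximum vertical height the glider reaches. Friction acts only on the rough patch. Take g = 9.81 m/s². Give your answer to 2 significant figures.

Spring energy: E₀ = ½kx² = ½(2200)(0.093)² = 9.5139 J
Friction: W_f = μ_k mg d = (0.29)(0.26)(9.81)(3.5) = 2.589 J
Energy at base of ramp: E = 9.5139 − 2.589 = 6.9250 J
At max height all remaining energy is PE: mgh = E ⇒ h = E/(mg) = 6.9250/(0.26 × 9.81) = 2.715 m

h = 2.7 m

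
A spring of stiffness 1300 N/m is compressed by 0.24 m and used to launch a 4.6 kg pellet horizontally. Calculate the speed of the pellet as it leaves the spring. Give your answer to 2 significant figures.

v = 4.0 m/s

The pellet leaves the spring when the spring is at natural length, so ½kx² = ½mv²
v = x√(k/m) = 0.24 × √(1300/4.6) = 4.035 m/s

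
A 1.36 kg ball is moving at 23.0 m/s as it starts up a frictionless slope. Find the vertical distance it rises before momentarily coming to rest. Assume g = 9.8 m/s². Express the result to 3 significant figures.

Setting KE at the bottom equal to PE gained: ½mv² = mgh
h = v²/(2g) = 23.0²/(2 × 9.8) = 26.99 m

h = 27.0 m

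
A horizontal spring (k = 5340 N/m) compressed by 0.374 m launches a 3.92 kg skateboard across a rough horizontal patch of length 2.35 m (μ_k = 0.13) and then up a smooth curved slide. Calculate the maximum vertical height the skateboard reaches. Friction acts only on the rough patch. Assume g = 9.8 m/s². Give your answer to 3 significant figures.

h = 9.42 m

Spring energy: E₀ = ½kx² = ½(5340)(0.374)² = 373.47 J
Friction: W_f = μ_k mg d = (0.13)(3.92)(9.8)(2.35) = 11.74 J
Energy at base of ramp: E = 373.47 − 11.74 = 361.73 J
At max height all remaining energy is PE: mgh = E ⇒ h = E/(mg) = 361.73/(3.92 × 9.8) = 9.416 m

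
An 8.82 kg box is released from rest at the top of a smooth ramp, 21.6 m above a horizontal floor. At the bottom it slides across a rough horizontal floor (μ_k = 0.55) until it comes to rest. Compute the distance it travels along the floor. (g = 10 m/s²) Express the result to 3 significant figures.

Energy bookkeeping (friction removes W_f = μ_k N d):
At rest all PE has been dissipated by friction: mgh = μ_k m g d
d = h/μ_k = 21.6/0.55 = 39.27 m

d = 39.3 m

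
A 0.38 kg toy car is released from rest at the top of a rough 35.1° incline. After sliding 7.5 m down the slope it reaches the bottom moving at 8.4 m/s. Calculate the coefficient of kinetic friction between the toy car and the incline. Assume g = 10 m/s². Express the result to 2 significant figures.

Energy balance down the incline: mg L sinθ − ½mv² = μ_k (mg cosθ) L
mgL sinθ = 16.388 J; ½mv² = 13.406 J
W_f = 16.388 − 13.406 = 2.981 J
μ_k = W_f/(mg cosθ · L) = 2.981/(3.109 × 7.5) = 0.1279

μ_k = 0.13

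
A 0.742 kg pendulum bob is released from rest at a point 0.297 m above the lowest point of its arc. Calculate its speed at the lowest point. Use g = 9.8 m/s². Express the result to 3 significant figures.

Equating total energy at the two states: mgh = ½mv²
The mass cancels from both sides.
v = √(2gh) = √(2 × 9.8 × 0.297) = √5.8212 = 2.413 m/s

v = 2.41 m/s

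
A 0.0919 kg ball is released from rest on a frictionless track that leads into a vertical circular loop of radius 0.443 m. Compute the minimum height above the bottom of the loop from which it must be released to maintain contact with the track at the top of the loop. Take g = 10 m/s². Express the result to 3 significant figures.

h = 1.11 m

At the top, for minimum speed gravity alone supplies the centripetal force: mg = mv_top²/r ⇒ v_top² = gr = 4.430 m²/s²
Energy conservation from release height h to the top (height 2r): mgh = ½mv_top² + mg(2r)
h = v_top²/(2g) + 2r = r/2 + 2r = 5r/2 = 1.107 m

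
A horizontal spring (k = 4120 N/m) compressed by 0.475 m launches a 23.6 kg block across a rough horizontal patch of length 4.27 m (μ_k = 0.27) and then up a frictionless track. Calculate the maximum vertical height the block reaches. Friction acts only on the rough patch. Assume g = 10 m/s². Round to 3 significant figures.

h = 0.817 m

Spring energy: E₀ = ½kx² = ½(4120)(0.475)² = 464.79 J
Friction: W_f = μ_k mg d = (0.27)(23.6)(10)(4.27) = 272.1 J
Energy at base of ramp: E = 464.79 − 272.1 = 192.70 J
At max height all remaining energy is PE: mgh = E ⇒ h = E/(mg) = 192.70/(23.6 × 10) = 0.8165 m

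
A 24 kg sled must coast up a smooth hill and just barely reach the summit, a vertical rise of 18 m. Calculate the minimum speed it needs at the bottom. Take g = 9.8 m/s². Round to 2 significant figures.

At the top it is momentarily at rest, so all KE converts to PE: ½mv² = mgh
v = √(2gh) = √(2 × 9.8 × 18) = 18.78 m/s

v = 19 m/s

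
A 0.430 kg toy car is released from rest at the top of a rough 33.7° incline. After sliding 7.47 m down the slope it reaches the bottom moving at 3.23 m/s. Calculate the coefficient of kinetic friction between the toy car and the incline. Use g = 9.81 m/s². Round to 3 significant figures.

The energy dissipated by friction is the PE lost minus the KE gained:
mgL sinθ = 17.484 J; ½mv² = 2.2431 J
W_f = 17.484 − 2.2431 = 15.24 J
μ_k = W_f/(mg cosθ · L) = 15.24/(3.509 × 7.47) = 0.5814

μ_k = 0.581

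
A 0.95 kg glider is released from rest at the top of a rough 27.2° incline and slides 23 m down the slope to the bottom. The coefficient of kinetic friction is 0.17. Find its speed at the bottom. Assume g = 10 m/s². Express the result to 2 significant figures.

Work–energy: mg(L sinθ) − μ_k(mg cosθ)L = ½mv²
mgh = mgL sinθ = (0.95)(10)(23)sin27.2° = 99.876 J
W_f = μ_k mg cosθ · L = (0.17)(0.95)(10)cos27.2°·23 = 33.04 J
½mv² = 99.876 − 33.04 = 66.839 J
v = √(2 × 66.839/0.95) = 11.86 m/s

v = 12 m/s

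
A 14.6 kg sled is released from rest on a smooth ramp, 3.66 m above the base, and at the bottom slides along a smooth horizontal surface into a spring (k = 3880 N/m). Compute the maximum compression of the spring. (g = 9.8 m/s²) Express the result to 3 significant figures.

x = 0.520 m

At max compression the sled is momentarily at rest: mgh = ½kx²
x = √(2mgh/k) = √(2 × 14.6 × 9.8 × 3.66 / 3880) = 0.5196 m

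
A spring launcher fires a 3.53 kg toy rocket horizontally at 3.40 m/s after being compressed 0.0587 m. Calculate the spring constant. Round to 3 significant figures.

Energy stored in the spring equals the launch KE: ½kx² = ½mv²
k = mv²/x² = (3.53)(3.40)²/(0.0587)² = 11843 N/m

k = 11800 N/m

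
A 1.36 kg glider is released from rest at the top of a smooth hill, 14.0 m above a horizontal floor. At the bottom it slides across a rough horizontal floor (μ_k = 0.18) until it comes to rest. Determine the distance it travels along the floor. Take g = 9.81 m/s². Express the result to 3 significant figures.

Energy at the top = energy at the end + work done against friction:
At rest all PE has been dissipated by friction: mgh = μ_k m g d
d = h/μ_k = 14.0/0.18 = 77.78 m

d = 77.8 m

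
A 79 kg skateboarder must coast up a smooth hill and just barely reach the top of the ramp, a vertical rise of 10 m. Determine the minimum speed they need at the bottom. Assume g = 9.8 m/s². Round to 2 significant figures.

At the top they are momentarily at rest, so all KE converts to PE: ½mv² = mgh
v = √(2gh) = √(2 × 9.8 × 10) = 14.00 m/s

v = 14 m/s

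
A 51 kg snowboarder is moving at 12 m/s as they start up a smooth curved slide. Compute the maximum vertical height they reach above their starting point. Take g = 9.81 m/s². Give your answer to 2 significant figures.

By energy conservation, ½mv² = mgh
h = v²/(2g) = 12²/(2 × 9.81) = 7.339 m

h = 7.3 m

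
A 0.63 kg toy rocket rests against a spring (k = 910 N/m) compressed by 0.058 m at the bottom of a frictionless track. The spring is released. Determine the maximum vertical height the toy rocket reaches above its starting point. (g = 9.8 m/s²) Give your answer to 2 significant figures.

Energy conservation from release to the highest point: ½kx² = mgh
h = kx²/(2mg) = (910)(0.058)²/(2 × 0.63 × 9.8) = 0.2479 m

h = 0.25 m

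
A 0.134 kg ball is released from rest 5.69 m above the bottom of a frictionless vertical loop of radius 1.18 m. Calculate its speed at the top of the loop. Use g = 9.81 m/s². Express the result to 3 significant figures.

Energy conservation: mgh = ½mv_top² + mg(2r)
v_top² = 2g(h − 2r) = 2(9.81)(5.69 − 2.360) = 65.33
v_top = 8.083 m/s

v = 8.08 m/s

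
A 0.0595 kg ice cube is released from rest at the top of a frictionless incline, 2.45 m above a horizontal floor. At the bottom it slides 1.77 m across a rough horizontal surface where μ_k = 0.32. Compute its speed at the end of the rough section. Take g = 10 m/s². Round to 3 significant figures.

Applying the work–energy principle:
mgh = ½mv² + μ_k m g d
W_f = μ_k mg d = (0.32)(0.0595)(10)(1.77) = 0.3370 J
½mv² = mgh − W_f = 1.4578 − 0.3370 = 1.1207 J
v = √(2 × 1.1207/0.0595) = 6.138 m/s

v = 6.14 m/s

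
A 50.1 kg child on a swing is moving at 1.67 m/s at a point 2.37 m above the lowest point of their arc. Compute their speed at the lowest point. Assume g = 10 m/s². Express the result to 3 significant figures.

v = 7.08 m/s

Mechanical energy is conserved (no friction): ½mv₀² + mgh = ½mv²
v² = v₀² + 2gh = (1.67)² + 2(10)(2.37) = 50.189
v = √50.189 = 7.084 m/s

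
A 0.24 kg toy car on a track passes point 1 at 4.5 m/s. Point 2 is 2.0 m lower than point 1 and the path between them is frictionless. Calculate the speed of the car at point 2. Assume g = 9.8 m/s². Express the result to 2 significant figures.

v = 7.7 m/s

Energy conservation between the two points: ½mv₀² + mgh = ½mv²
v² = v₀² + 2gh = (4.5)² + 2(9.8)(2.0) = 59.450
v = √59.450 = 7.710 m/s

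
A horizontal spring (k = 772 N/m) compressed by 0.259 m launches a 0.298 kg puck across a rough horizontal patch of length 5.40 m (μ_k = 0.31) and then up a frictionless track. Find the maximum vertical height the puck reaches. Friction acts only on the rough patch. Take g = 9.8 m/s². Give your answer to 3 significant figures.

h = 7.19 m

Spring energy: E₀ = ½kx² = ½(772)(0.259)² = 25.893 J
Friction: W_f = μ_k mg d = (0.31)(0.298)(9.8)(5.40) = 4.889 J
Energy at base of ramp: E = 25.893 − 4.889 = 21.005 J
At max height all remaining energy is PE: mgh = E ⇒ h = E/(mg) = 21.005/(0.298 × 9.8) = 7.192 m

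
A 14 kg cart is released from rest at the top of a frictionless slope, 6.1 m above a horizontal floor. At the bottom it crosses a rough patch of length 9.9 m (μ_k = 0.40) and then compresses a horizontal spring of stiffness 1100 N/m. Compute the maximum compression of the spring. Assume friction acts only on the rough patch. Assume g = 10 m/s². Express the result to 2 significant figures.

x = 0.74 m

Initial energy: E₁ = mgh = (14)(10)(6.1) = 854.00 J
Friction removes W_f = μ_k mg d = (0.40)(14)(10)(9.9) = 554.4 J
Energy reaching the spring: E = 854.00 − 554.4 = 299.60 J
At max compression ½kx² = E ⇒ x = √(2E/k) = √(2 × 299.60/1100) = 0.7381 m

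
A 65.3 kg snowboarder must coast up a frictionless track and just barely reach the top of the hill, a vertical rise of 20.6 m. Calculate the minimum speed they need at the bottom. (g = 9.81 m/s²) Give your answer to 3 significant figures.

v = 20.1 m/s

At the top they are momentarily at rest, so all KE converts to PE: ½mv² = mgh
v = √(2gh) = √(2 × 9.81 × 20.6) = 20.10 m/s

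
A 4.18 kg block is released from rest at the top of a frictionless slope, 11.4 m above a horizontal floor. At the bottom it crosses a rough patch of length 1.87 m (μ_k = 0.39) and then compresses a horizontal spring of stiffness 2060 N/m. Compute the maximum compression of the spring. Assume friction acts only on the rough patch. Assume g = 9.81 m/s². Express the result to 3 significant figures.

x = 0.652 m

Initial energy: E₁ = mgh = (4.18)(9.81)(11.4) = 467.47 J
Friction removes W_f = μ_k mg d = (0.39)(4.18)(9.81)(1.87) = 29.91 J
Energy reaching the spring: E = 467.47 − 29.91 = 437.56 J
At max compression ½kx² = E ⇒ x = √(2E/k) = √(2 × 437.56/2060) = 0.6518 m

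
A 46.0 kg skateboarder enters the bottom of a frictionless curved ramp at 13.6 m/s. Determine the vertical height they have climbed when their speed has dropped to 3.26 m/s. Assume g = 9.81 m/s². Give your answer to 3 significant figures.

Energy balance between the two points: ½mv₁² = ½mv₂² + mgh
h = (v₁² − v₂²)/(2g) = (13.6² − 3.26²)/(2 × 9.81) = 8.885 m

h = 8.89 m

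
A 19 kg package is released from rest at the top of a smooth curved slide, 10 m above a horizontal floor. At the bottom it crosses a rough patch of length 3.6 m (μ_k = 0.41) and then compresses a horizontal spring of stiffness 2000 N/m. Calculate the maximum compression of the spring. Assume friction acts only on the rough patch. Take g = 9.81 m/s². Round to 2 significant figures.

Initial energy: E₁ = mgh = (19)(9.81)(10) = 1863.9 J
Friction removes W_f = μ_k mg d = (0.41)(19)(9.81)(3.6) = 275.1 J
Energy reaching the spring: E = 1863.9 − 275.1 = 1588.8 J
At max compression ½kx² = E ⇒ x = √(2E/k) = √(2 × 1588.8/2000) = 1.260 m

x = 1.3 m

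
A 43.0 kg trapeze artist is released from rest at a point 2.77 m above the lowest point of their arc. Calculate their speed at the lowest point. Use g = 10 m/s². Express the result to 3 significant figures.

v = 7.44 m/s

Energy conservation between the two points: mgh = ½mv²
v = √(2gh) = √(2 × 10 × 2.77) = √55.400 = 7.443 m/s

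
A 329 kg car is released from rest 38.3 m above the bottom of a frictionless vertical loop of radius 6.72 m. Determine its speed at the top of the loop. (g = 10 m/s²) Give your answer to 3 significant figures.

Energy conservation: mgh = ½mv_top² + mg(2r)
v_top² = 2g(h − 2r) = 2(10)(38.3 − 13.44) = 497.2
v_top = 22.30 m/s

v = 22.3 m/s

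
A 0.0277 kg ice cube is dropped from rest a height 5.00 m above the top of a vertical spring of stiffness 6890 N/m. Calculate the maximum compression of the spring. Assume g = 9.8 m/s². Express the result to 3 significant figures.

x = 0.0199 m

Take the reference level at the top of the uncompressed spring. At max compression the cube has fallen H + x and is momentarily at rest:
mg(H + x) = ½kx²
½(6890)x² − (0.0277)(9.8)x − (0.0277)(9.8)(5.00) = 0
3445x² − 0.2715x − 1.357 = 0
x = [0.2715 + √(0.07369 + 18704)]/(2 × 3445) = 0.01989 m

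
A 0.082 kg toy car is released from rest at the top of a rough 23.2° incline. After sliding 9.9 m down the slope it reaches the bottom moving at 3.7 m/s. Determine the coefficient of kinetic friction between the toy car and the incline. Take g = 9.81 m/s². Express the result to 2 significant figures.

The energy dissipated by friction is the PE lost minus the KE gained:
mgL sinθ = 3.1373 J; ½mv² = 0.56129 J
W_f = 3.1373 − 0.56129 = 2.576 J
μ_k = W_f/(mg cosθ · L) = 2.576/(0.7394 × 9.9) = 0.3519

μ_k = 0.35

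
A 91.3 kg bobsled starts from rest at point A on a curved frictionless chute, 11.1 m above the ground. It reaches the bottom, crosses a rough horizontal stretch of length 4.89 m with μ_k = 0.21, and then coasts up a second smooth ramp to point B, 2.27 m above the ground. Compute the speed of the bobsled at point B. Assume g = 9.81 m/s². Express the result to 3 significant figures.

Energy at A: mgh₁ = (91.3)(9.81)(11.1) = 9941.7 J
Friction loss: W_f = μ_k mg d = 919.7 J
At B: ½mv² + mgh₂ = mgh₁ − W_f
½mv² = 9941.7 − 919.7 − 2033.1 = 6988.9 J
v = √(2 × 6988.9/91.3) = 12.37 m/s

v = 12.4 m/s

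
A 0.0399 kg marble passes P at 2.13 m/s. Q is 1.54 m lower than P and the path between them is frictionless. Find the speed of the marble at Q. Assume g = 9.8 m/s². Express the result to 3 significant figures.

By conservation of mechanical energy, ½mv₀² + mgh = ½mv²
v² = v₀² + 2gh = (2.13)² + 2(9.8)(1.54) = 34.721
v = √34.721 = 5.892 m/s

v = 5.89 m/s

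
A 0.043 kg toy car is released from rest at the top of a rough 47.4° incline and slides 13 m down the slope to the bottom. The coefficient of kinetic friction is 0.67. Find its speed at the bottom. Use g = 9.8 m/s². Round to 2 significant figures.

v = 8.5 m/s

Work–energy: mg(L sinθ) − μ_k(mg cosθ)L = ½mv²
mgh = mgL sinθ = (0.043)(9.8)(13)sin47.4° = 4.0325 J
W_f = μ_k mg cosθ · L = (0.67)(0.043)(9.8)cos47.4°·13 = 2.484 J
½mv² = 4.0325 − 2.484 = 1.5481 J
v = √(2 × 1.5481/0.043) = 8.486 m/s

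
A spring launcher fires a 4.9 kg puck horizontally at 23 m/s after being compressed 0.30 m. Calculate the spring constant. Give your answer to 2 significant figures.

k = 29000 N/m

½kx² = ½mv²
k = mv²/x² = (4.9)(23)²/(0.30)² = 28801 N/m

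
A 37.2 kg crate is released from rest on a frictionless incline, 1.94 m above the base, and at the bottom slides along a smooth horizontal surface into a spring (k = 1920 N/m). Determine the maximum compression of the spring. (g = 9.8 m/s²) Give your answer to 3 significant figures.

At max compression the crate is momentarily at rest: mgh = ½kx²
x = √(2mgh/k) = √(2 × 37.2 × 9.8 × 1.94 / 1920) = 0.8583 m

x = 0.858 m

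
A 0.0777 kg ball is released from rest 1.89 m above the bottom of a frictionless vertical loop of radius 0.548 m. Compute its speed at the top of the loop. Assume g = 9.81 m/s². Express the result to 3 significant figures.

Energy conservation: mgh = ½mv_top² + mg(2r)
v_top² = 2g(h − 2r) = 2(9.81)(1.89 − 1.096) = 15.58
v_top = 3.947 m/s

v = 3.95 m/s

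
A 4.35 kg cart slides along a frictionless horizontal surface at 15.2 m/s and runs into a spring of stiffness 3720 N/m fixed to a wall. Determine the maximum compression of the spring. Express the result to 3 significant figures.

x = 0.520 m

Conservation of energy between contact and max compression: ½mv² = ½kx²
x = v√(m/k) = 15.2 × √(4.35/3720) = 0.5198 m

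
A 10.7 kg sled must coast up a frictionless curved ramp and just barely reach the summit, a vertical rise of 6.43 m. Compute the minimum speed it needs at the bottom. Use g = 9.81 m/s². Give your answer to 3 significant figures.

At the top it is momentarily at rest, so all KE converts to PE: ½mv² = mgh
v = √(2gh) = √(2 × 9.81 × 6.43) = 11.23 m/s

v = 11.2 m/s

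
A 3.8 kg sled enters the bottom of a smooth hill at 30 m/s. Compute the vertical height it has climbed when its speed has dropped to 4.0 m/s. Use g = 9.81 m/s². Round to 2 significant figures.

h = 45 m

Conservation of energy: ½mv₁² = ½mv₂² + mgh
h = (v₁² − v₂²)/(2g) = (30² − 4.0²)/(2 × 9.81) = 45.06 m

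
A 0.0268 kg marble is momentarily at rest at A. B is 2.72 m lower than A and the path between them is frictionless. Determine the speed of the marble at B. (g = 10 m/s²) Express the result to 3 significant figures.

v = 7.38 m/s

Energy conservation between the two points: mgh = ½mv²
v = √(2gh) = √(2 × 10 × 2.72) = √54.400 = 7.376 m/s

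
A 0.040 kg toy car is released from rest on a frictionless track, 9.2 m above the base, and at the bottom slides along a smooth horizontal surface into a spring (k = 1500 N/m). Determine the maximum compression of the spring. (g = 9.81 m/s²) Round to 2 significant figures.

x = 0.069 m

Gravitational PE at the top equals spring PE at max compression: mgh = ½kx²
x = √(2mgh/k) = √(2 × 0.040 × 9.81 × 9.2 / 1500) = 0.06938 m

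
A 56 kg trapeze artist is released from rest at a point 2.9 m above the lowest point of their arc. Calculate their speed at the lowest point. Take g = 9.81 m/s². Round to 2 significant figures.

v = 7.5 m/s

By conservation of mechanical energy, mgh = ½mv²
v = √(2gh) = √(2 × 9.81 × 2.9) = √56.898 = 7.543 m/s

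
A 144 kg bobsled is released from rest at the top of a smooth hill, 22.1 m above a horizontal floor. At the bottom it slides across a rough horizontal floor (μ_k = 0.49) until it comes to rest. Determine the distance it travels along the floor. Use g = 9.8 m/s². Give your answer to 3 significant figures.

d = 45.1 m

Energy bookkeeping (friction removes W_f = μ_k N d):
At rest all PE has been dissipated by friction: mgh = μ_k m g d
d = h/μ_k = 22.1/0.49 = 45.10 m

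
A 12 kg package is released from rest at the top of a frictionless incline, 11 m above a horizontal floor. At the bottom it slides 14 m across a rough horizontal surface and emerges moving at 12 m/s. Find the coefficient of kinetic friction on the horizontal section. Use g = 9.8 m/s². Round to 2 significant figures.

μ_k = 0.26

Energy bookkeeping (friction removes W_f = μ_k N d):
mgh = ½mv² + μ_k m g d
mgh = 1293.6 J; ½mv² = 864.00 J
W_f = 1293.6 − 864.00 = 429.6 J
μ_k = W_f/(mg·d) = 429.6/(117.6 × 14) = 0.2609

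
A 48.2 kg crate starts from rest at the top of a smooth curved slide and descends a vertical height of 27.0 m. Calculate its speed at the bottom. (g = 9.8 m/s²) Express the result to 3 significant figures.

Mechanical energy is conserved (no friction): mgh = ½mv²
v = √(2gh) = √(2 × 9.8 × 27.0) = √529.20 = 23.00 m/s

v = 23.0 m/s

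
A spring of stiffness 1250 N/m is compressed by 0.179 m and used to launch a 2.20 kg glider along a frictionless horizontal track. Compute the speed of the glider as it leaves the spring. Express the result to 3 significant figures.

Conservation of energy: ½kx² = ½mv²
v = x√(k/m) = 0.179 × √(1250/2.20) = 4.267 m/s

v = 4.27 m/s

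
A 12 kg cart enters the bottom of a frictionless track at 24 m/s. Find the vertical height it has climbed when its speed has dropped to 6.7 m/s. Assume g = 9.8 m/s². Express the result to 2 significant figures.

Conservation of energy: ½mv₁² = ½mv₂² + mgh
h = (v₁² − v₂²)/(2g) = (24² − 6.7²)/(2 × 9.8) = 27.10 m

h = 27 m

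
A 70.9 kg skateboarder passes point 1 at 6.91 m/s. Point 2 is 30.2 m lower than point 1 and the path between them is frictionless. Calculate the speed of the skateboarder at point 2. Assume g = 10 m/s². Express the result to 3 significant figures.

v = 25.5 m/s

Equating total energy at the two states: ½mv₀² + mgh = ½mv²
The mass cancels from both sides.
v² = v₀² + 2gh = (6.91)² + 2(10)(30.2) = 651.75
v = √651.75 = 25.53 m/s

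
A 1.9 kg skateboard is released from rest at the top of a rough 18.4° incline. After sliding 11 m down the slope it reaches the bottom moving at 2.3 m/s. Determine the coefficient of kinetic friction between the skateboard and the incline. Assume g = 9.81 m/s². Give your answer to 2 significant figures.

μ_k = 0.31

Energy balance down the incline: mg L sinθ − ½mv² = μ_k (mg cosθ) L
mgL sinθ = 64.717 J; ½mv² = 5.0255 J
W_f = 64.717 − 5.0255 = 59.69 J
μ_k = W_f/(mg cosθ · L) = 59.69/(17.69 × 11) = 0.3068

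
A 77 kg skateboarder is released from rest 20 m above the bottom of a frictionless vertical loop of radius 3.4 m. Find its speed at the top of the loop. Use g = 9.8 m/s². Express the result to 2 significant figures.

Energy conservation: mgh = ½mv_top² + mg(2r)
v_top² = 2g(h − 2r) = 2(9.8)(20 − 6.800) = 258.7
v_top = 16.08 m/s

v = 16 m/s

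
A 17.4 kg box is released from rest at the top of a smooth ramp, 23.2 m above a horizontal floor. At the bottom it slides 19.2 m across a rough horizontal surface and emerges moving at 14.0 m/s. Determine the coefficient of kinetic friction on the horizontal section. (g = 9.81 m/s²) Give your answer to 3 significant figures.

Applying the work–energy principle:
mgh = ½mv² + μ_k m g d
mgh = 3960.1 J; ½mv² = 1705.2 J
W_f = 3960.1 − 1705.2 = 2255 J
μ_k = W_f/(mg·d) = 2255/(170.7 × 19.2) = 0.6880

μ_k = 0.688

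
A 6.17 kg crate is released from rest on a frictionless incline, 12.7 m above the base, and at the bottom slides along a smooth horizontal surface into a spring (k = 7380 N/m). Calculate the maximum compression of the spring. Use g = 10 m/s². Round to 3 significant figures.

x = 0.461 m

Energy conservation (no friction) from release to max compression: mgh = ½kx²
x = √(2mgh/k) = √(2 × 6.17 × 10 × 12.7 / 7380) = 0.4608 m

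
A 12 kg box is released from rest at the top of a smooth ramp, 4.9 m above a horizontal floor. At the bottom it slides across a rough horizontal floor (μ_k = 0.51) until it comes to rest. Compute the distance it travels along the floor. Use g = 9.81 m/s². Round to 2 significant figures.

Energy bookkeeping (friction removes W_f = μ_k N d):
At rest all PE has been dissipated by friction: mgh = μ_k m g d
d = h/μ_k = 4.9/0.51 = 9.608 m

d = 9.6 m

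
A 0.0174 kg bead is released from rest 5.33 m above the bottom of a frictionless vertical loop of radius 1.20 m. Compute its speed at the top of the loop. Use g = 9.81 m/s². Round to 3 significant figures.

Energy conservation: mgh = ½mv_top² + mg(2r)
v_top² = 2g(h − 2r) = 2(9.81)(5.33 − 2.400) = 57.49
v_top = 7.582 m/s

v = 7.58 m/s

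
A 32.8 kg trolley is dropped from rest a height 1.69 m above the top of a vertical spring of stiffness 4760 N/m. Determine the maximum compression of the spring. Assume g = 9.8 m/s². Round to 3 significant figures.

x = 0.550 m

Let x be the compression. The total drop is H + x, and the trolley is instantaneously at rest at max compression, so energy conservation gives:
mg(H + x) = ½kx²
½(4760)x² − (32.8)(9.8)x − (32.8)(9.8)(1.69) = 0
2380x² − 321.4x − 543.2 = 0
x = [321.4 + √(103324 + 5.1716e+06)]/(2 × 2380) = 0.5500 m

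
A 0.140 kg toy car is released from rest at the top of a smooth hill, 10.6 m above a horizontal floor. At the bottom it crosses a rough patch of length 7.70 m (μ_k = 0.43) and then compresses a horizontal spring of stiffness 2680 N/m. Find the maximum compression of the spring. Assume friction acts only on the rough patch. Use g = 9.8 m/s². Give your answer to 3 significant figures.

x = 0.0864 m

Initial energy: E₁ = mgh = (0.140)(9.8)(10.6) = 14.543 J
Friction removes W_f = μ_k mg d = (0.43)(0.140)(9.8)(7.70) = 4.543 J
Energy reaching the spring: E = 14.543 − 4.543 = 10.001 J
At max compression ½kx² = E ⇒ x = √(2E/k) = √(2 × 10.001/2680) = 0.08639 m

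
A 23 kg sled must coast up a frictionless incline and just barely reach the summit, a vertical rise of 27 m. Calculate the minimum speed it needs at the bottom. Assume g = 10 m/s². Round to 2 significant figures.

At the top it is momentarily at rest, so all KE converts to PE: ½mv² = mgh
v = √(2gh) = √(2 × 10 × 27) = 23.24 m/s

v = 23 m/s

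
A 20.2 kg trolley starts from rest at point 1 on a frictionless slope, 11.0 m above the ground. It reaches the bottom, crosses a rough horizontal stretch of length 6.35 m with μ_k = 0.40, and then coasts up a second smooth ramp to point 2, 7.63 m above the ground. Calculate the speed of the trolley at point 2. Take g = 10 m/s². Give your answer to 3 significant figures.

Energy at 1: mgh₁ = (20.2)(10)(11.0) = 2222.0 J
Friction loss: W_f = μ_k mg d = 513.1 J
At 2: ½mv² + mgh₂ = mgh₁ − W_f
½mv² = 2222.0 − 513.1 − 1541.3 = 167.66 J
v = √(2 × 167.66/20.2) = 4.074 m/s

v = 4.07 m/s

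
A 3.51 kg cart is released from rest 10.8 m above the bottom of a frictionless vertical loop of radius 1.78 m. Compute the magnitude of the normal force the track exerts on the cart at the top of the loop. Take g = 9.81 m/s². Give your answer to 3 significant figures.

N = 246 N

Energy from release to top (height 2r): mgh = ½mv_top² + mg(2r)
v_top² = 2g(h − 2r) = 2(9.81)(10.8 − 3.560) = 142.05 m²/s²
At the top, both N and weight point toward the centre: N + mg = mv_top²/r
N = m(v_top²/r − g) = 3.51(142.05/1.78 − 9.81) = 245.7 N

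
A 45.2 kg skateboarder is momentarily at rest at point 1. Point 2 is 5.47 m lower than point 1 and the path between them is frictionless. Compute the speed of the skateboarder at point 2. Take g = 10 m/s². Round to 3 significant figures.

Energy conservation between the two points: mgh = ½mv²
v = √(2gh) = √(2 × 10 × 5.47) = √109.40 = 10.46 m/s

v = 10.5 m/s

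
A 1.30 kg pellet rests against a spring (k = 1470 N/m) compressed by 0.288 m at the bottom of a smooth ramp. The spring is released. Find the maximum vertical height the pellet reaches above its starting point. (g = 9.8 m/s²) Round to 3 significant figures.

At maximum height the pellet is at rest, so ½kx² = mgh
h = kx²/(2mg) = (1470)(0.288)²/(2 × 1.30 × 9.8) = 4.785 m

h = 4.79 m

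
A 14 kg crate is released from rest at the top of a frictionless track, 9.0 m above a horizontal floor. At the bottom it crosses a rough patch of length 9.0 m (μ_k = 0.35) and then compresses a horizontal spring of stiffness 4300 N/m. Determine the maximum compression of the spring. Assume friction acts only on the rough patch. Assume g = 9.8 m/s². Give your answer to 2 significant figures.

x = 0.61 m

Initial energy: E₁ = mgh = (14)(9.8)(9.0) = 1234.8 J
Friction removes W_f = μ_k mg d = (0.35)(14)(9.8)(9.0) = 432.2 J
Energy reaching the spring: E = 1234.8 − 432.2 = 802.62 J
At max compression ½kx² = E ⇒ x = √(2E/k) = √(2 × 802.62/4300) = 0.6110 m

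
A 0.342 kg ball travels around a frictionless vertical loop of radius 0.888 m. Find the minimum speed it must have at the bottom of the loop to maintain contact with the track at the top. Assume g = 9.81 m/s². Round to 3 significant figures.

v = 6.60 m/s

At the top: mg = mv_top²/r ⇒ v_top² = gr = 8.711 m²/s²
Energy from bottom to top (height 2r): ½mv_bot² = ½mv_top² + mg(2r)
v_bot² = gr + 4gr = 5gr = 43.56
v_bot = √(5gr) = 6.600 m/s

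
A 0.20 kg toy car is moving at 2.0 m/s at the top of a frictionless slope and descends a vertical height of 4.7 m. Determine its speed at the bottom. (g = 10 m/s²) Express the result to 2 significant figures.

By conservation of mechanical energy, ½mv₀² + mgh = ½mv²
The mass cancels from both sides.
v² = v₀² + 2gh = (2.0)² + 2(10)(4.7) = 98.000
v = √98.000 = 9.899 m/s

v = 9.9 m/s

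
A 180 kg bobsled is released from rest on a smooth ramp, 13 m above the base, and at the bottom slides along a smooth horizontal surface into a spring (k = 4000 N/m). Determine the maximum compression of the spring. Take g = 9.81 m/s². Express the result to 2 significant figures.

Energy conservation (no friction) from release to max compression: mgh = ½kx²
x = √(2mgh/k) = √(2 × 180 × 9.81 × 13 / 4000) = 3.388 m

x = 3.4 m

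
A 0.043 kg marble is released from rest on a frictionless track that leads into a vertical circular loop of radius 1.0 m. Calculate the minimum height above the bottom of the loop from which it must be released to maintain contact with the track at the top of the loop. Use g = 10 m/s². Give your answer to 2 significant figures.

At the top, for minimum speed gravity alone supplies the centripetal force: mg = mv_top²/r ⇒ v_top² = gr = 10.00 m²/s²
Energy conservation from release height h to the top (height 2r): mgh = ½mv_top² + mg(2r)
h = v_top²/(2g) + 2r = r/2 + 2r = 5r/2 = 2.500 m

h = 2.5 m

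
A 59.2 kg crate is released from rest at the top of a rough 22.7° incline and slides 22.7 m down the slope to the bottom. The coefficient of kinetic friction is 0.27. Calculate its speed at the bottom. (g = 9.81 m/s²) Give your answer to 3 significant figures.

Energy: mgh = ½mv² + W_f, with h = L sinθ and W_f = μ_k (mg cosθ) L
mgh = mgL sinθ = (59.2)(9.81)(22.7)sin22.7° = 5087.4 J
W_f = μ_k mg cosθ · L = (0.27)(59.2)(9.81)cos22.7°·22.7 = 3284 J
½mv² = 5087.4 − 3284 = 1803.7 J
v = √(2 × 1803.7/59.2) = 7.806 m/s

v = 7.81 m/s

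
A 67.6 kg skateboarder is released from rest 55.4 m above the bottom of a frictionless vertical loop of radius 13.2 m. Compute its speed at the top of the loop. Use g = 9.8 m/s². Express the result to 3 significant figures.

v = 23.8 m/s

Energy conservation: mgh = ½mv_top² + mg(2r)
v_top² = 2g(h − 2r) = 2(9.8)(55.4 − 26.40) = 568.4
v_top = 23.84 m/s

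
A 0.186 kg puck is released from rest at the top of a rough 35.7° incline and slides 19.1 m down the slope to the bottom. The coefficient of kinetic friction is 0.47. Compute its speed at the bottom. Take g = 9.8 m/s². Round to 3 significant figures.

v = 8.69 m/s

Taking the bottom as reference, mgh = ½mv² + μ_k N L with h = L sinθ, N = mg cosθ:
mgh = mgL sinθ = (0.186)(9.8)(19.1)sin35.7° = 20.316 J
W_f = μ_k mg cosθ · L = (0.47)(0.186)(9.8)cos35.7°·19.1 = 13.29 J
½mv² = 20.316 − 13.29 = 7.0279 J
v = √(2 × 7.0279/0.186) = 8.693 m/s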